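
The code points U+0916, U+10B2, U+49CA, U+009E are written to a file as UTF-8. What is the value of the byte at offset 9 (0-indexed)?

0xC2

U+0916 → 3-byte form E0 A4 96 at offsets 0–2.
U+10B2 → 3-byte form E1 82 B2 at offsets 3–5.
U+49CA → 3-byte form E4 A7 8A at offsets 6–8.
U+009E → 2-byte form C2 9E at offsets 9–10.
Offset 9 falls in char 4's range; it's byte 1 of C2 9E = 0xC2.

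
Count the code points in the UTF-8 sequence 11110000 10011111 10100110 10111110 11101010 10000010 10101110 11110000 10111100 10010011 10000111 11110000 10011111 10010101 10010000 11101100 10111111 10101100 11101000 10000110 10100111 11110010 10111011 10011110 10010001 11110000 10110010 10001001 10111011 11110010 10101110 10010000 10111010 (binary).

Byte at offset 0: 0xF0 = 11110000 → 4-byte char (#1). Advance 4.
Byte at offset 4: 0xEA = 11101010 → 3-byte char (#2). Advance 3.
Byte at offset 7: 0xF0 = 11110000 → 4-byte char (#3). Advance 4.
Byte at offset 11: 0xF0 = 11110000 → 4-byte char (#4). Advance 4.
Byte at offset 15: 0xEC = 11101100 → 3-byte char (#5). Advance 3.
Byte at offset 18: 0xE8 = 11101000 → 3-byte char (#6). Advance 3.
Byte at offset 21: 0xF2 = 11110010 → 4-byte char (#7). Advance 4.
Byte at offset 25: 0xF0 = 11110000 → 4-byte char (#8). Advance 4.
Byte at offset 29: 0xF2 = 11110010 → 4-byte char (#9). Advance 4.
Reached end at offset 33 after 9 code points.

9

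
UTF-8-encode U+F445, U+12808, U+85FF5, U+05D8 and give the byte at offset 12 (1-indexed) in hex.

1-indexed offset 12 is 0-indexed offset 11.
U+F445 → 3-byte form EF 91 85 at offsets 0–2.
U+12808 → 4-byte form F0 92 A0 88 at offsets 3–6.
U+85FF5 → 4-byte form F2 85 BF B5 at offsets 7–10.
U+05D8 → 2-byte form D7 98 at offsets 11–12.
Offset 11 falls in char 4's range; it's byte 1 of D7 98 = 0xD7.

0xD7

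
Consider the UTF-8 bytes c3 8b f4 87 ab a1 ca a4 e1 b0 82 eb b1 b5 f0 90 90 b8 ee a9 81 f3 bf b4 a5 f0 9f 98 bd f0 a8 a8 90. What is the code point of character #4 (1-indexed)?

U+1C02

Offset 0: leading byte 0xC3 = 11000011 → 2-byte char #1 = C3 8B.
Offset 2: leading byte 0xF4 = 11110100 → 4-byte char #2 = F4 87 AB A1.
Offset 6: leading byte 0xCA = 11001010 → 2-byte char #3 = CA A4.
Offset 8: leading byte 0xE1 = 11100001 → 3-byte char #4 = E1 B0 82.
Leading byte 0xE1 = 11100001 matches 1110xxxx → 3-byte sequence.
Byte 1: 0xE1 = 11100001, payload 0001 (4 bits).
Byte 2: 0xB0 = 10110000 (10xxxxxx ✓), payload 110000.
Byte 3: 0x82 = 10000010 (10xxxxxx ✓), payload 000010.
Concatenate: 0001110000000010 = 0x1C02 (16 bits → U+1C02).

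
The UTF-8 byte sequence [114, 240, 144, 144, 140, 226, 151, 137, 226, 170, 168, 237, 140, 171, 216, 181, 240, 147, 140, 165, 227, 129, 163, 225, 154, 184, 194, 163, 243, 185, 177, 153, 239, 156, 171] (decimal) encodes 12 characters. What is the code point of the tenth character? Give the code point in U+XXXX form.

Offset 0: leading byte 0x72 = 01110010 → 1-byte char #1 = 72.
Offset 1: leading byte 0xF0 = 11110000 → 4-byte char #2 = F0 90 90 8C.
Offset 5: leading byte 0xE2 = 11100010 → 3-byte char #3 = E2 97 89.
Offset 8: leading byte 0xE2 = 11100010 → 3-byte char #4 = E2 AA A8.
Offset 11: leading byte 0xED = 11101101 → 3-byte char #5 = ED 8C AB.
Offset 14: leading byte 0xD8 = 11011000 → 2-byte char #6 = D8 B5.
Offset 16: leading byte 0xF0 = 11110000 → 4-byte char #7 = F0 93 8C A5.
Offset 20: leading byte 0xE3 = 11100011 → 3-byte char #8 = E3 81 A3.
Offset 23: leading byte 0xE1 = 11100001 → 3-byte char #9 = E1 9A B8.
Offset 26: leading byte 0xC2 = 11000010 → 2-byte char #10 = C2 A3.
Leading byte 0xC2 = 11000010 matches 110xxxxx → 2-byte sequence.
Byte 1: 0xC2 = 11000010, payload 00010 (5 bits).
Byte 2: 0xA3 = 10100011 (10xxxxxx ✓), payload 100011.
Concatenate: 00010100011 = 0xA3 (11 bits → U+00A3).

U+00A3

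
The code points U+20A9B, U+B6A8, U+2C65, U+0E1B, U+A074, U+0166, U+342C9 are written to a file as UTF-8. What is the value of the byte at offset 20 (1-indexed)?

1-indexed offset 20 is 0-indexed offset 19.
U+20A9B → 4-byte form F0 A0 AA 9B at offsets 0–3.
U+B6A8 → 3-byte form EB 9A A8 at offsets 4–6.
U+2C65 → 3-byte form E2 B1 A5 at offsets 7–9.
U+0E1B → 3-byte form E0 B8 9B at offsets 10–12.
U+A074 → 3-byte form EA 81 B4 at offsets 13–15.
U+0166 → 2-byte form C5 A6 at offsets 16–17.
U+342C9 → 4-byte form F0 B4 8B 89 at offsets 18–21.
Offset 19 falls in char 7's range; it's byte 2 of F0 B4 8B 89 = 0xB4.

0xB4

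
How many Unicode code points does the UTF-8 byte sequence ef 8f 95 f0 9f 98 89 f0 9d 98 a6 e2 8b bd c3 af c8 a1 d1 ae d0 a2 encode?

8

Byte at offset 0: 0xEF = 11101111 → 3-byte char (#1). Advance 3.
Byte at offset 3: 0xF0 = 11110000 → 4-byte char (#2). Advance 4.
Byte at offset 7: 0xF0 = 11110000 → 4-byte char (#3). Advance 4.
Byte at offset 11: 0xE2 = 11100010 → 3-byte char (#4). Advance 3.
Byte at offset 14: 0xC3 = 11000011 → 2-byte char (#5). Advance 2.
Byte at offset 16: 0xC8 = 11001000 → 2-byte char (#6). Advance 2.
Byte at offset 18: 0xD1 = 11010001 → 2-byte char (#7). Advance 2.
Byte at offset 20: 0xD0 = 11010000 → 2-byte char (#8). Advance 2.
Reached end at offset 22 after 8 code points.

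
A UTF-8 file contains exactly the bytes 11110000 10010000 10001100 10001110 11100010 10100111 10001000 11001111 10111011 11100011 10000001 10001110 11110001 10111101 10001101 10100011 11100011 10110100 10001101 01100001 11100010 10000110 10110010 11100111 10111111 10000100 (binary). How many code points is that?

9

Byte at offset 0: 0xF0 = 11110000 → 4-byte char (#1). Advance 4.
Byte at offset 4: 0xE2 = 11100010 → 3-byte char (#2). Advance 3.
Byte at offset 7: 0xCF = 11001111 → 2-byte char (#3). Advance 2.
Byte at offset 9: 0xE3 = 11100011 → 3-byte char (#4). Advance 3.
Byte at offset 12: 0xF1 = 11110001 → 4-byte char (#5). Advance 4.
Byte at offset 16: 0xE3 = 11100011 → 3-byte char (#6). Advance 3.
Byte at offset 19: 0x61 = 01100001 → 1-byte char (#7). Advance 1.
Byte at offset 20: 0xE2 = 11100010 → 3-byte char (#8). Advance 3.
Byte at offset 23: 0xE7 = 11100111 → 3-byte char (#9). Advance 3.
Reached end at offset 26 after 9 code points.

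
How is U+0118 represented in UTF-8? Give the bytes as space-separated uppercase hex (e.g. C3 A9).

U+0118 = 0x118 = 280 decimal. In range U+0080–U+07FF → 2-byte form: 110xxxxx 10xxxxxx.
Binary (11 bits): 00100011000.
Split 5+6: 00100 | 011000.
Byte 1: 11000100 = 0xC4.
Byte 2: 10011000 = 0x98.

C4 98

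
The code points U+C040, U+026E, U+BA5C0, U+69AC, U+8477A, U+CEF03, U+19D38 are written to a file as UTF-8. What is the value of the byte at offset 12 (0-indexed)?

0xF2

U+C040 → 3-byte form EC 81 80 at offsets 0–2.
U+026E → 2-byte form C9 AE at offsets 3–4.
U+BA5C0 → 4-byte form F2 BA 97 80 at offsets 5–8.
U+69AC → 3-byte form E6 A6 AC at offsets 9–11.
U+8477A → 4-byte form F2 84 9D BA at offsets 12–15.
Offset 12 falls in char 5's range; it's byte 1 of F2 84 9D BA = 0xF2.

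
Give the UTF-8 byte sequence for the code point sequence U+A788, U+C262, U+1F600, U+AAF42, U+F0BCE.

U+A788: 3-byte form → EA 9E 88.
U+C262: 3-byte form → EC 89 A2.
U+1F600: 4-byte form → F0 9F 98 80.
U+AAF42: 4-byte form → F2 AA BD 82.
U+F0BCE: 4-byte form → F3 B0 AF 8E.
Concatenated (18 bytes): EA 9E 88 EC 89 A2 F0 9F 98 80 F2 AA BD 82 F3 B0 AF 8E.

EA 9E 88 EC 89 A2 F0 9F 98 80 F2 AA BD 82 F3 B0 AF 8E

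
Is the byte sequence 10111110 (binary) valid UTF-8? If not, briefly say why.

Byte 0xBE = 10111110 has the form 10xxxxxx — a continuation byte — but there is no preceding leading byte.

invalid (continuation byte with no leading byte)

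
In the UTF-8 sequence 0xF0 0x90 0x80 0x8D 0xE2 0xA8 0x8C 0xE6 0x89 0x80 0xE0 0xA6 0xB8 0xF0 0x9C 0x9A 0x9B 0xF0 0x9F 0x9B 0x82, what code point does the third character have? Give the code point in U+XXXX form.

U+6240

Offset 0: leading byte 0xF0 = 11110000 → 4-byte char #1 = F0 90 80 8D.
Offset 4: leading byte 0xE2 = 11100010 → 3-byte char #2 = E2 A8 8C.
Offset 7: leading byte 0xE6 = 11100110 → 3-byte char #3 = E6 89 80.
Leading byte 0xE6 = 11100110 matches 1110xxxx → 3-byte sequence.
Byte 1: 0xE6 = 11100110, payload 0110 (4 bits).
Byte 2: 0x89 = 10001001 (10xxxxxx ✓), payload 001001.
Byte 3: 0x80 = 10000000 (10xxxxxx ✓), payload 000000.
Concatenate: 0110001001000000 = 0x6240 (16 bits → U+6240).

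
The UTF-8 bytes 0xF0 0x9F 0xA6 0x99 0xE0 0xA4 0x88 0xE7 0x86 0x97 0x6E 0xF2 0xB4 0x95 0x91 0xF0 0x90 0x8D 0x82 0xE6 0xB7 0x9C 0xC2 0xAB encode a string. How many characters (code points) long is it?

8

Byte at offset 0: 0xF0 = 11110000 → 4-byte char (#1). Advance 4.
Byte at offset 4: 0xE0 = 11100000 → 3-byte char (#2). Advance 3.
Byte at offset 7: 0xE7 = 11100111 → 3-byte char (#3). Advance 3.
Byte at offset 10: 0x6E = 01101110 → 1-byte char (#4). Advance 1.
Byte at offset 11: 0xF2 = 11110010 → 4-byte char (#5). Advance 4.
Byte at offset 15: 0xF0 = 11110000 → 4-byte char (#6). Advance 4.
Byte at offset 19: 0xE6 = 11100110 → 3-byte char (#7). Advance 3.
Byte at offset 22: 0xC2 = 11000010 → 2-byte char (#8). Advance 2.
Reached end at offset 24 after 8 code points.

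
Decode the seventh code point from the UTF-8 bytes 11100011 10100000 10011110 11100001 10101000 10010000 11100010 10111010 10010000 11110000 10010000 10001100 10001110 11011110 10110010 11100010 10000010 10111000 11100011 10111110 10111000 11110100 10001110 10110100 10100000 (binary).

U+3FB8

Offset 0: leading byte 0xE3 = 11100011 → 3-byte char #1 = E3 A0 9E.
Offset 3: leading byte 0xE1 = 11100001 → 3-byte char #2 = E1 A8 90.
Offset 6: leading byte 0xE2 = 11100010 → 3-byte char #3 = E2 BA 90.
Offset 9: leading byte 0xF0 = 11110000 → 4-byte char #4 = F0 90 8C 8E.
Offset 13: leading byte 0xDE = 11011110 → 2-byte char #5 = DE B2.
Offset 15: leading byte 0xE2 = 11100010 → 3-byte char #6 = E2 82 B8.
Offset 18: leading byte 0xE3 = 11100011 → 3-byte char #7 = E3 BE B8.
Leading byte 0xE3 = 11100011 matches 1110xxxx → 3-byte sequence.
Byte 1: 0xE3 = 11100011, payload 0011 (4 bits).
Byte 2: 0xBE = 10111110 (10xxxxxx ✓), payload 111110.
Byte 3: 0xB8 = 10111000 (10xxxxxx ✓), payload 111000.
Concatenate: 0011111110111000 = 0x3FB8 (16 bits → U+3FB8).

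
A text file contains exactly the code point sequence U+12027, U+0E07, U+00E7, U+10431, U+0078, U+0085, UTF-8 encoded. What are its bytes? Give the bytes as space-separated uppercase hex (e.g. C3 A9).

F0 92 80 A7 E0 B8 87 C3 A7 F0 90 90 B1 78 C2 85

U+12027: 4-byte form → F0 92 80 A7.
U+0E07: 3-byte form → E0 B8 87.
U+00E7: 2-byte form → C3 A7.
U+10431: 4-byte form → F0 90 90 B1.
U+0078: 1-byte form → 78.
U+0085: 2-byte form → C2 85.
Concatenated (16 bytes): F0 92 80 A7 E0 B8 87 C3 A7 F0 90 90 B1 78 C2 85.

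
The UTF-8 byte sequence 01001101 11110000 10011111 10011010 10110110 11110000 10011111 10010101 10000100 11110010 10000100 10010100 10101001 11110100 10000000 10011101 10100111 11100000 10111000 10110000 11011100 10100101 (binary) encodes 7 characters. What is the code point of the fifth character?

U+100767

Offset 0: leading byte 0x4D = 01001101 → 1-byte char #1 = 4D.
Offset 1: leading byte 0xF0 = 11110000 → 4-byte char #2 = F0 9F 9A B6.
Offset 5: leading byte 0xF0 = 11110000 → 4-byte char #3 = F0 9F 95 84.
Offset 9: leading byte 0xF2 = 11110010 → 4-byte char #4 = F2 84 94 A9.
Offset 13: leading byte 0xF4 = 11110100 → 4-byte char #5 = F4 80 9D A7.
Leading byte 0xF4 = 11110100 matches 11110xxx → 4-byte sequence.
Byte 1: 0xF4 = 11110100, payload 100 (3 bits).
Byte 2: 0x80 = 10000000 (10xxxxxx ✓), payload 000000.
Byte 3: 0x9D = 10011101 (10xxxxxx ✓), payload 011101.
Byte 4: 0xA7 = 10100111 (10xxxxxx ✓), payload 100111.
Concatenate: 100000000011101100111 = 0x100767 (21 bits → U+100767).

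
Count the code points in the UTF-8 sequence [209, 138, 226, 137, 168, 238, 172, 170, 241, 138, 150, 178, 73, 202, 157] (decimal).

Byte at offset 0: 0xD1 = 11010001 → 2-byte char (#1). Advance 2.
Byte at offset 2: 0xE2 = 11100010 → 3-byte char (#2). Advance 3.
Byte at offset 5: 0xEE = 11101110 → 3-byte char (#3). Advance 3.
Byte at offset 8: 0xF1 = 11110001 → 4-byte char (#4). Advance 4.
Byte at offset 12: 0x49 = 01001001 → 1-byte char (#5). Advance 1.
Byte at offset 13: 0xCA = 11001010 → 2-byte char (#6). Advance 2.
Reached end at offset 15 after 6 code points.

6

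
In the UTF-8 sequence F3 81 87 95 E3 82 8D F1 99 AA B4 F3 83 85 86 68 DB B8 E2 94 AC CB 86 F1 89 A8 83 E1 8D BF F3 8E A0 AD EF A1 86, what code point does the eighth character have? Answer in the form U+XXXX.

U+02C6

Offset 0: leading byte 0xF3 = 11110011 → 4-byte char #1 = F3 81 87 95.
Offset 4: leading byte 0xE3 = 11100011 → 3-byte char #2 = E3 82 8D.
Offset 7: leading byte 0xF1 = 11110001 → 4-byte char #3 = F1 99 AA B4.
Offset 11: leading byte 0xF3 = 11110011 → 4-byte char #4 = F3 83 85 86.
Offset 15: leading byte 0x68 = 01101000 → 1-byte char #5 = 68.
Offset 16: leading byte 0xDB = 11011011 → 2-byte char #6 = DB B8.
Offset 18: leading byte 0xE2 = 11100010 → 3-byte char #7 = E2 94 AC.
Offset 21: leading byte 0xCB = 11001011 → 2-byte char #8 = CB 86.
Leading byte 0xCB = 11001011 matches 110xxxxx → 2-byte sequence.
Byte 1: 0xCB = 11001011, payload 01011 (5 bits).
Byte 2: 0x86 = 10000110 (10xxxxxx ✓), payload 000110.
Concatenate: 01011000110 = 0x2C6 (11 bits → U+02C6).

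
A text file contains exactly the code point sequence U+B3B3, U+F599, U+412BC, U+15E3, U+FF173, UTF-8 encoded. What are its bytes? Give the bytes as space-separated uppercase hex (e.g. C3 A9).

U+B3B3: 3-byte form → EB 8E B3.
U+F599: 3-byte form → EF 96 99.
U+412BC: 4-byte form → F1 81 8A BC.
U+15E3: 3-byte form → E1 97 A3.
U+FF173: 4-byte form → F3 BF 85 B3.
Concatenated (17 bytes): EB 8E B3 EF 96 99 F1 81 8A BC E1 97 A3 F3 BF 85 B3.

EB 8E B3 EF 96 99 F1 81 8A BC E1 97 A3 F3 BF 85 B3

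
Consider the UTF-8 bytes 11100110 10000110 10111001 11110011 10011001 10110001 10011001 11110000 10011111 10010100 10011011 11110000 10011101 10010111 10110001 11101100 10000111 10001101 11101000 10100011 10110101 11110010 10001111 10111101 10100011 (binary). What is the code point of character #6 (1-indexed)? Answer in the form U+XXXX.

Offset 0: leading byte 0xE6 = 11100110 → 3-byte char #1 = E6 86 B9.
Offset 3: leading byte 0xF3 = 11110011 → 4-byte char #2 = F3 99 B1 99.
Offset 7: leading byte 0xF0 = 11110000 → 4-byte char #3 = F0 9F 94 9B.
Offset 11: leading byte 0xF0 = 11110000 → 4-byte char #4 = F0 9D 97 B1.
Offset 15: leading byte 0xEC = 11101100 → 3-byte char #5 = EC 87 8D.
Offset 18: leading byte 0xE8 = 11101000 → 3-byte char #6 = E8 A3 B5.
Leading byte 0xE8 = 11101000 matches 1110xxxx → 3-byte sequence.
Byte 1: 0xE8 = 11101000, payload 1000 (4 bits).
Byte 2: 0xA3 = 10100011 (10xxxxxx ✓), payload 100011.
Byte 3: 0xB5 = 10110101 (10xxxxxx ✓), payload 110101.
Concatenate: 1000100011110101 = 0x88F5 (16 bits → U+88F5).

U+88F5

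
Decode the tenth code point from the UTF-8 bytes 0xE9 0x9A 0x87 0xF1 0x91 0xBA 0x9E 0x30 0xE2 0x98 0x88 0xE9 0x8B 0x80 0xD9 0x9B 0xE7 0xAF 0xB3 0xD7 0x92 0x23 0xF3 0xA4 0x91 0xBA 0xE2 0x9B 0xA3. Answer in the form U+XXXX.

Offset 0: leading byte 0xE9 = 11101001 → 3-byte char #1 = E9 9A 87.
Offset 3: leading byte 0xF1 = 11110001 → 4-byte char #2 = F1 91 BA 9E.
Offset 7: leading byte 0x30 = 00110000 → 1-byte char #3 = 30.
Offset 8: leading byte 0xE2 = 11100010 → 3-byte char #4 = E2 98 88.
Offset 11: leading byte 0xE9 = 11101001 → 3-byte char #5 = E9 8B 80.
Offset 14: leading byte 0xD9 = 11011001 → 2-byte char #6 = D9 9B.
Offset 16: leading byte 0xE7 = 11100111 → 3-byte char #7 = E7 AF B3.
Offset 19: leading byte 0xD7 = 11010111 → 2-byte char #8 = D7 92.
Offset 21: leading byte 0x23 = 00100011 → 1-byte char #9 = 23.
Offset 22: leading byte 0xF3 = 11110011 → 4-byte char #10 = F3 A4 91 BA.
Leading byte 0xF3 = 11110011 matches 11110xxx → 4-byte sequence.
Byte 1: 0xF3 = 11110011, payload 011 (3 bits).
Byte 2: 0xA4 = 10100100 (10xxxxxx ✓), payload 100100.
Byte 3: 0x91 = 10010001 (10xxxxxx ✓), payload 010001.
Byte 4: 0xBA = 10111010 (10xxxxxx ✓), payload 111010.
Concatenate: 011100100010001111010 = 0xE447A (21 bits → U+E447A).

U+E447A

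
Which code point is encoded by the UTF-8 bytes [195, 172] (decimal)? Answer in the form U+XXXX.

Leading byte 0xC3 = 11000011 matches 110xxxxx → 2-byte sequence.
Byte 1: 0xC3 = 11000011, payload 00011 (5 bits).
Byte 2: 0xAC = 10101100 (10xxxxxx ✓), payload 101100.
Concatenate: 00011101100 = 0xEC (11 bits → U+00EC).

U+00EC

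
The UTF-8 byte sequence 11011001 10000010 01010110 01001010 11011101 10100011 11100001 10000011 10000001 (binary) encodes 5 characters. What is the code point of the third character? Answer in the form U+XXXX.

Offset 0: leading byte 0xD9 = 11011001 → 2-byte char #1 = D9 82.
Offset 2: leading byte 0x56 = 01010110 → 1-byte char #2 = 56.
Offset 3: leading byte 0x4A = 01001010 → 1-byte char #3 = 4A.
Leading byte 0x4A = 01001010 matches 0xxxxxxx → 1-byte sequence.
Byte 1: 0x4A = 01001010, payload 1001010 (7 bits).
Concatenate: 1001010 = 0x4A (7 bits → U+004A).

U+004A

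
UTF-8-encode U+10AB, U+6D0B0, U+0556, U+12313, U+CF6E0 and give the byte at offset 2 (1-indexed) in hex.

0x82

1-indexed offset 2 is 0-indexed offset 1.
U+10AB → 3-byte form E1 82 AB at offsets 0–2.
Offset 1 falls in char 1's range; it's byte 2 of E1 82 AB = 0x82.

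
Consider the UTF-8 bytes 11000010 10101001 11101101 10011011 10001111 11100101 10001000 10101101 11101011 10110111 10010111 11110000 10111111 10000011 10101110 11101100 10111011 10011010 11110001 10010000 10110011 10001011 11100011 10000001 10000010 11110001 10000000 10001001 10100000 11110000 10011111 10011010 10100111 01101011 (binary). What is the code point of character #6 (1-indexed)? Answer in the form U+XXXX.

Offset 0: leading byte 0xC2 = 11000010 → 2-byte char #1 = C2 A9.
Offset 2: leading byte 0xED = 11101101 → 3-byte char #2 = ED 9B 8F.
Offset 5: leading byte 0xE5 = 11100101 → 3-byte char #3 = E5 88 AD.
Offset 8: leading byte 0xEB = 11101011 → 3-byte char #4 = EB B7 97.
Offset 11: leading byte 0xF0 = 11110000 → 4-byte char #5 = F0 BF 83 AE.
Offset 15: leading byte 0xEC = 11101100 → 3-byte char #6 = EC BB 9A.
Leading byte 0xEC = 11101100 matches 1110xxxx → 3-byte sequence.
Byte 1: 0xEC = 11101100, payload 1100 (4 bits).
Byte 2: 0xBB = 10111011 (10xxxxxx ✓), payload 111011.
Byte 3: 0x9A = 10011010 (10xxxxxx ✓), payload 011010.
Concatenate: 1100111011011010 = 0xCEDA (16 bits → U+CEDA).

U+CEDA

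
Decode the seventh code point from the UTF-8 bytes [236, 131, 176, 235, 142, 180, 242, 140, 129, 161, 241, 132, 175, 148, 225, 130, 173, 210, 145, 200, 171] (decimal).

U+022B

Offset 0: leading byte 0xEC = 11101100 → 3-byte char #1 = EC 83 B0.
Offset 3: leading byte 0xEB = 11101011 → 3-byte char #2 = EB 8E B4.
Offset 6: leading byte 0xF2 = 11110010 → 4-byte char #3 = F2 8C 81 A1.
Offset 10: leading byte 0xF1 = 11110001 → 4-byte char #4 = F1 84 AF 94.
Offset 14: leading byte 0xE1 = 11100001 → 3-byte char #5 = E1 82 AD.
Offset 17: leading byte 0xD2 = 11010010 → 2-byte char #6 = D2 91.
Offset 19: leading byte 0xC8 = 11001000 → 2-byte char #7 = C8 AB.
Leading byte 0xC8 = 11001000 matches 110xxxxx → 2-byte sequence.
Byte 1: 0xC8 = 11001000, payload 01000 (5 bits).
Byte 2: 0xAB = 10101011 (10xxxxxx ✓), payload 101011.
Concatenate: 01000101011 = 0x22B (11 bits → U+022B).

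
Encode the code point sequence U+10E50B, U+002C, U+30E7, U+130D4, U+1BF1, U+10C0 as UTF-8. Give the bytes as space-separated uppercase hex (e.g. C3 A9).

F4 8E 94 8B 2C E3 83 A7 F0 93 83 94 E1 AF B1 E1 83 80

U+10E50B: 4-byte form → F4 8E 94 8B.
U+002C: 1-byte form → 2C.
U+30E7: 3-byte form → E3 83 A7.
U+130D4: 4-byte form → F0 93 83 94.
U+1BF1: 3-byte form → E1 AF B1.
U+10C0: 3-byte form → E1 83 80.
Concatenated (18 bytes): F4 8E 94 8B 2C E3 83 A7 F0 93 83 94 E1 AF B1 E1 83 80.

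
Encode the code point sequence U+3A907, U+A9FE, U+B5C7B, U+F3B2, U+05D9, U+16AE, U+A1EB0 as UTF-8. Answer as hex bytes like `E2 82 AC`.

U+3A907: 4-byte form → F0 BA A4 87.
U+A9FE: 3-byte form → EA A7 BE.
U+B5C7B: 4-byte form → F2 B5 B1 BB.
U+F3B2: 3-byte form → EF 8E B2.
U+05D9: 2-byte form → D7 99.
U+16AE: 3-byte form → E1 9A AE.
U+A1EB0: 4-byte form → F2 A1 BA B0.
Concatenated (23 bytes): F0 BA A4 87 EA A7 BE F2 B5 B1 BB EF 8E B2 D7 99 E1 9A AE F2 A1 BA B0.

F0 BA A4 87 EA A7 BE F2 B5 B1 BB EF 8E B2 D7 99 E1 9A AE F2 A1 BA B0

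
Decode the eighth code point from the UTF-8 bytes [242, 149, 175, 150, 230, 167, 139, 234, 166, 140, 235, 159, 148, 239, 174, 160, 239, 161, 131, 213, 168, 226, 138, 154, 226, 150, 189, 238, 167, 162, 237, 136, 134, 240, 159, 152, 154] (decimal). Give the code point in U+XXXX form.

U+229A

Offset 0: leading byte 0xF2 = 11110010 → 4-byte char #1 = F2 95 AF 96.
Offset 4: leading byte 0xE6 = 11100110 → 3-byte char #2 = E6 A7 8B.
Offset 7: leading byte 0xEA = 11101010 → 3-byte char #3 = EA A6 8C.
Offset 10: leading byte 0xEB = 11101011 → 3-byte char #4 = EB 9F 94.
Offset 13: leading byte 0xEF = 11101111 → 3-byte char #5 = EF AE A0.
Offset 16: leading byte 0xEF = 11101111 → 3-byte char #6 = EF A1 83.
Offset 19: leading byte 0xD5 = 11010101 → 2-byte char #7 = D5 A8.
Offset 21: leading byte 0xE2 = 11100010 → 3-byte char #8 = E2 8A 9A.
Leading byte 0xE2 = 11100010 matches 1110xxxx → 3-byte sequence.
Byte 1: 0xE2 = 11100010, payload 0010 (4 bits).
Byte 2: 0x8A = 10001010 (10xxxxxx ✓), payload 001010.
Byte 3: 0x9A = 10011010 (10xxxxxx ✓), payload 011010.
Concatenate: 0010001010011010 = 0x229A (16 bits → U+229A).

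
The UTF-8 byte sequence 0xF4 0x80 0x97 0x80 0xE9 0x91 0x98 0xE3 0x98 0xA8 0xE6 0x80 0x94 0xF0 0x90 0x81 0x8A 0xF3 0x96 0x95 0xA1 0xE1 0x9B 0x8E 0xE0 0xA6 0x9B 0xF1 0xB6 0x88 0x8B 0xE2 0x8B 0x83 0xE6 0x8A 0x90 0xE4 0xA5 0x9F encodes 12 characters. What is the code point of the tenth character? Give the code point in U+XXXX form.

Offset 0: leading byte 0xF4 = 11110100 → 4-byte char #1 = F4 80 97 80.
Offset 4: leading byte 0xE9 = 11101001 → 3-byte char #2 = E9 91 98.
Offset 7: leading byte 0xE3 = 11100011 → 3-byte char #3 = E3 98 A8.
Offset 10: leading byte 0xE6 = 11100110 → 3-byte char #4 = E6 80 94.
Offset 13: leading byte 0xF0 = 11110000 → 4-byte char #5 = F0 90 81 8A.
Offset 17: leading byte 0xF3 = 11110011 → 4-byte char #6 = F3 96 95 A1.
Offset 21: leading byte 0xE1 = 11100001 → 3-byte char #7 = E1 9B 8E.
Offset 24: leading byte 0xE0 = 11100000 → 3-byte char #8 = E0 A6 9B.
Offset 27: leading byte 0xF1 = 11110001 → 4-byte char #9 = F1 B6 88 8B.
Offset 31: leading byte 0xE2 = 11100010 → 3-byte char #10 = E2 8B 83.
Leading byte 0xE2 = 11100010 matches 1110xxxx → 3-byte sequence.
Byte 1: 0xE2 = 11100010, payload 0010 (4 bits).
Byte 2: 0x8B = 10001011 (10xxxxxx ✓), payload 001011.
Byte 3: 0x83 = 10000011 (10xxxxxx ✓), payload 000011.
Concatenate: 0010001011000011 = 0x22C3 (16 bits → U+22C3).

U+22C3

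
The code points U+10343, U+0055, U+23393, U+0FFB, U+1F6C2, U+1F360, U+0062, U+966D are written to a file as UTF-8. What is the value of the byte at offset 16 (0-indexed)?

0xF0

U+10343 → 4-byte form F0 90 8D 83 at offsets 0–3.
U+0055 → 1-byte form 55 at offsets 4–4.
U+23393 → 4-byte form F0 A3 8E 93 at offsets 5–8.
U+0FFB → 3-byte form E0 BF BB at offsets 9–11.
U+1F6C2 → 4-byte form F0 9F 9B 82 at offsets 12–15.
U+1F360 → 4-byte form F0 9F 8D A0 at offsets 16–19.
Offset 16 falls in char 6's range; it's byte 1 of F0 9F 8D A0 = 0xF0.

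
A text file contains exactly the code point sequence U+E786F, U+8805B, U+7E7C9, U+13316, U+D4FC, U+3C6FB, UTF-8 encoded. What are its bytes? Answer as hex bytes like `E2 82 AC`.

F3 A7 A1 AF F2 88 81 9B F1 BE 9F 89 F0 93 8C 96 ED 93 BC F0 BC 9B BB

U+E786F: 4-byte form → F3 A7 A1 AF.
U+8805B: 4-byte form → F2 88 81 9B.
U+7E7C9: 4-byte form → F1 BE 9F 89.
U+13316: 4-byte form → F0 93 8C 96.
U+D4FC: 3-byte form → ED 93 BC.
U+3C6FB: 4-byte form → F0 BC 9B BB.
Concatenated (23 bytes): F3 A7 A1 AF F2 88 81 9B F1 BE 9F 89 F0 93 8C 96 ED 93 BC F0 BC 9B BB.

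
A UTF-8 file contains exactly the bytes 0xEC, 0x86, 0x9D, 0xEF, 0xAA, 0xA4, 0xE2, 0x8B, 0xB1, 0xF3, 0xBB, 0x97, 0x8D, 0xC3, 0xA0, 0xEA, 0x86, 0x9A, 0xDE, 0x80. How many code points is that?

Byte at offset 0: 0xEC = 11101100 → 3-byte char (#1). Advance 3.
Byte at offset 3: 0xEF = 11101111 → 3-byte char (#2). Advance 3.
Byte at offset 6: 0xE2 = 11100010 → 3-byte char (#3). Advance 3.
Byte at offset 9: 0xF3 = 11110011 → 4-byte char (#4). Advance 4.
Byte at offset 13: 0xC3 = 11000011 → 2-byte char (#5). Advance 2.
Byte at offset 15: 0xEA = 11101010 → 3-byte char (#6). Advance 3.
Byte at offset 18: 0xDE = 11011110 → 2-byte char (#7). Advance 2.
Reached end at offset 20 after 7 code points.

7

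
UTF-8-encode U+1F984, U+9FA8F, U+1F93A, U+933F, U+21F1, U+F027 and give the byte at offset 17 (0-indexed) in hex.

U+1F984 → 4-byte form F0 9F A6 84 at offsets 0–3.
U+9FA8F → 4-byte form F2 9F AA 8F at offsets 4–7.
U+1F93A → 4-byte form F0 9F A4 BA at offsets 8–11.
U+933F → 3-byte form E9 8C BF at offsets 12–14.
U+21F1 → 3-byte form E2 87 B1 at offsets 15–17.
Offset 17 falls in char 5's range; it's byte 3 of E2 87 B1 = 0xB1.

0xB1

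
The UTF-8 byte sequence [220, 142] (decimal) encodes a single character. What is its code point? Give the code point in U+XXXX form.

Leading byte 0xDC = 11011100 matches 110xxxxx → 2-byte sequence.
Byte 1: 0xDC = 11011100, payload 11100 (5 bits).
Byte 2: 0x8E = 10001110 (10xxxxxx ✓), payload 001110.
Concatenate: 11100001110 = 0x70E (11 bits → U+070E).

U+070E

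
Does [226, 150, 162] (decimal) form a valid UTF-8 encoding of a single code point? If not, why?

valid

Leading byte 0xE2 = 11100010 → 3-byte form.
Continuation bytes 0x96=10010110, 0xA2=10100010 all match 10xxxxxx.
Decoded value 0x25A2 is ≥ 0x800 (shortest form) and not a surrogate.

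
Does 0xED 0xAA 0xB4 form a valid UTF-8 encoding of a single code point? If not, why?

invalid (encodes a surrogate (U+D800–U+DFFF))

Structurally a 3-byte sequence; payload = 0xDAB4.
But 0xDAB4 is in U+D800–U+DFFF, the surrogate range. Surrogates are not Unicode scalar values and are forbidden in UTF-8.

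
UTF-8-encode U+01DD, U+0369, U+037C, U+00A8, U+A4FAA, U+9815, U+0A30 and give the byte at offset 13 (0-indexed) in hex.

U+01DD → 2-byte form C7 9D at offsets 0–1.
U+0369 → 2-byte form CD A9 at offsets 2–3.
U+037C → 2-byte form CD BC at offsets 4–5.
U+00A8 → 2-byte form C2 A8 at offsets 6–7.
U+A4FAA → 4-byte form F2 A4 BE AA at offsets 8–11.
U+9815 → 3-byte form E9 A0 95 at offsets 12–14.
Offset 13 falls in char 6's range; it's byte 2 of E9 A0 95 = 0xA0.

0xA0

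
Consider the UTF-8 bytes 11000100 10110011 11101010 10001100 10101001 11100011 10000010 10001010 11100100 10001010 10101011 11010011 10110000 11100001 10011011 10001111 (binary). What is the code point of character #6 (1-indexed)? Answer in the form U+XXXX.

U+16CF

Offset 0: leading byte 0xC4 = 11000100 → 2-byte char #1 = C4 B3.
Offset 2: leading byte 0xEA = 11101010 → 3-byte char #2 = EA 8C A9.
Offset 5: leading byte 0xE3 = 11100011 → 3-byte char #3 = E3 82 8A.
Offset 8: leading byte 0xE4 = 11100100 → 3-byte char #4 = E4 8A AB.
Offset 11: leading byte 0xD3 = 11010011 → 2-byte char #5 = D3 B0.
Offset 13: leading byte 0xE1 = 11100001 → 3-byte char #6 = E1 9B 8F.
Leading byte 0xE1 = 11100001 matches 1110xxxx → 3-byte sequence.
Byte 1: 0xE1 = 11100001, payload 0001 (4 bits).
Byte 2: 0x9B = 10011011 (10xxxxxx ✓), payload 011011.
Byte 3: 0x8F = 10001111 (10xxxxxx ✓), payload 001111.
Concatenate: 0001011011001111 = 0x16CF (16 bits → U+16CF).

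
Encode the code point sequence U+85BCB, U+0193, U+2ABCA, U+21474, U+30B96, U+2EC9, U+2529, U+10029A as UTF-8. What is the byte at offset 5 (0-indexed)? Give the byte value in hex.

0x93

U+85BCB → 4-byte form F2 85 AF 8B at offsets 0–3.
U+0193 → 2-byte form C6 93 at offsets 4–5.
Offset 5 falls in char 2's range; it's byte 2 of C6 93 = 0x93.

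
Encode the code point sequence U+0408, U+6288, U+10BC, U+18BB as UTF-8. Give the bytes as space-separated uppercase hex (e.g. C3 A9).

D0 88 E6 8A 88 E1 82 BC E1 A2 BB

U+0408: 2-byte form → D0 88.
U+6288: 3-byte form → E6 8A 88.
U+10BC: 3-byte form → E1 82 BC.
U+18BB: 3-byte form → E1 A2 BB.
Concatenated (11 bytes): D0 88 E6 8A 88 E1 82 BC E1 A2 BB.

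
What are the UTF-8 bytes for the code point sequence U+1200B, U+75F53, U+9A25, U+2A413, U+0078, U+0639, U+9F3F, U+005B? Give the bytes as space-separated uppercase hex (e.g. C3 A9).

U+1200B: 4-byte form → F0 92 80 8B.
U+75F53: 4-byte form → F1 B5 BD 93.
U+9A25: 3-byte form → E9 A8 A5.
U+2A413: 4-byte form → F0 AA 90 93.
U+0078: 1-byte form → 78.
U+0639: 2-byte form → D8 B9.
U+9F3F: 3-byte form → E9 BC BF.
U+005B: 1-byte form → 5B.
Concatenated (22 bytes): F0 92 80 8B F1 B5 BD 93 E9 A8 A5 F0 AA 90 93 78 D8 B9 E9 BC BF 5B.

F0 92 80 8B F1 B5 BD 93 E9 A8 A5 F0 AA 90 93 78 D8 B9 E9 BC BF 5B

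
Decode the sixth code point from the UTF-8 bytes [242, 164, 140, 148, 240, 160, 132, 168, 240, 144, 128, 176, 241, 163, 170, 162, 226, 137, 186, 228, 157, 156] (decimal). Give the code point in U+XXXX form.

U+475C

Offset 0: leading byte 0xF2 = 11110010 → 4-byte char #1 = F2 A4 8C 94.
Offset 4: leading byte 0xF0 = 11110000 → 4-byte char #2 = F0 A0 84 A8.
Offset 8: leading byte 0xF0 = 11110000 → 4-byte char #3 = F0 90 80 B0.
Offset 12: leading byte 0xF1 = 11110001 → 4-byte char #4 = F1 A3 AA A2.
Offset 16: leading byte 0xE2 = 11100010 → 3-byte char #5 = E2 89 BA.
Offset 19: leading byte 0xE4 = 11100100 → 3-byte char #6 = E4 9D 9C.
Leading byte 0xE4 = 11100100 matches 1110xxxx → 3-byte sequence.
Byte 1: 0xE4 = 11100100, payload 0100 (4 bits).
Byte 2: 0x9D = 10011101 (10xxxxxx ✓), payload 011101.
Byte 3: 0x9C = 10011100 (10xxxxxx ✓), payload 011100.
Concatenate: 0100011101011100 = 0x475C (16 bits → U+475C).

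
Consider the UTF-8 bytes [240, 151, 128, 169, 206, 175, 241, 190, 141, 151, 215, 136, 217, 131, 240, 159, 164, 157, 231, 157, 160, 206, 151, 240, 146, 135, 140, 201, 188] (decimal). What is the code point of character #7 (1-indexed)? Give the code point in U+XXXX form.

U+7760

Offset 0: leading byte 0xF0 = 11110000 → 4-byte char #1 = F0 97 80 A9.
Offset 4: leading byte 0xCE = 11001110 → 2-byte char #2 = CE AF.
Offset 6: leading byte 0xF1 = 11110001 → 4-byte char #3 = F1 BE 8D 97.
Offset 10: leading byte 0xD7 = 11010111 → 2-byte char #4 = D7 88.
Offset 12: leading byte 0xD9 = 11011001 → 2-byte char #5 = D9 83.
Offset 14: leading byte 0xF0 = 11110000 → 4-byte char #6 = F0 9F A4 9D.
Offset 18: leading byte 0xE7 = 11100111 → 3-byte char #7 = E7 9D A0.
Leading byte 0xE7 = 11100111 matches 1110xxxx → 3-byte sequence.
Byte 1: 0xE7 = 11100111, payload 0111 (4 bits).
Byte 2: 0x9D = 10011101 (10xxxxxx ✓), payload 011101.
Byte 3: 0xA0 = 10100000 (10xxxxxx ✓), payload 100000.
Concatenate: 0111011101100000 = 0x7760 (16 bits → U+7760).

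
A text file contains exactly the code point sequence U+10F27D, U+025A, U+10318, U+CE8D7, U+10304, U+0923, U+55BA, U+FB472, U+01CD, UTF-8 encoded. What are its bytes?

F4 8F 89 BD C9 9A F0 90 8C 98 F3 8E A3 97 F0 90 8C 84 E0 A4 A3 E5 96 BA F3 BB 91 B2 C7 8D

U+10F27D: 4-byte form → F4 8F 89 BD.
U+025A: 2-byte form → C9 9A.
U+10318: 4-byte form → F0 90 8C 98.
U+CE8D7: 4-byte form → F3 8E A3 97.
U+10304: 4-byte form → F0 90 8C 84.
U+0923: 3-byte form → E0 A4 A3.
U+55BA: 3-byte form → E5 96 BA.
U+FB472: 4-byte form → F3 BB 91 B2.
U+01CD: 2-byte form → C7 8D.
Concatenated (30 bytes): F4 8F 89 BD C9 9A F0 90 8C 98 F3 8E A3 97 F0 90 8C 84 E0 A4 A3 E5 96 BA F3 BB 91 B2 C7 8D.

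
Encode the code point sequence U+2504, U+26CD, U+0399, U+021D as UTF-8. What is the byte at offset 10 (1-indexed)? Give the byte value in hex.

1-indexed offset 10 is 0-indexed offset 9.
U+2504 → 3-byte form E2 94 84 at offsets 0–2.
U+26CD → 3-byte form E2 9B 8D at offsets 3–5.
U+0399 → 2-byte form CE 99 at offsets 6–7.
U+021D → 2-byte form C8 9D at offsets 8–9.
Offset 9 falls in char 4's range; it's byte 2 of C8 9D = 0x9D.

0x9D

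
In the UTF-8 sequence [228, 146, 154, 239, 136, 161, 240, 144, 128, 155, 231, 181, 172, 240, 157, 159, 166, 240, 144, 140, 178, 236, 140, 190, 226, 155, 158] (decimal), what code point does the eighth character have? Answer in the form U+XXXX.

Offset 0: leading byte 0xE4 = 11100100 → 3-byte char #1 = E4 92 9A.
Offset 3: leading byte 0xEF = 11101111 → 3-byte char #2 = EF 88 A1.
Offset 6: leading byte 0xF0 = 11110000 → 4-byte char #3 = F0 90 80 9B.
Offset 10: leading byte 0xE7 = 11100111 → 3-byte char #4 = E7 B5 AC.
Offset 13: leading byte 0xF0 = 11110000 → 4-byte char #5 = F0 9D 9F A6.
Offset 17: leading byte 0xF0 = 11110000 → 4-byte char #6 = F0 90 8C B2.
Offset 21: leading byte 0xEC = 11101100 → 3-byte char #7 = EC 8C BE.
Offset 24: leading byte 0xE2 = 11100010 → 3-byte char #8 = E2 9B 9E.
Leading byte 0xE2 = 11100010 matches 1110xxxx → 3-byte sequence.
Byte 1: 0xE2 = 11100010, payload 0010 (4 bits).
Byte 2: 0x9B = 10011011 (10xxxxxx ✓), payload 011011.
Byte 3: 0x9E = 10011110 (10xxxxxx ✓), payload 011110.
Concatenate: 0010011011011110 = 0x26DE (16 bits → U+26DE).

U+26DE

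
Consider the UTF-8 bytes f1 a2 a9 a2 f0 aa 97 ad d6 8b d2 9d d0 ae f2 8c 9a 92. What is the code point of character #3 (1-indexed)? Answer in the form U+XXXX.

Offset 0: leading byte 0xF1 = 11110001 → 4-byte char #1 = F1 A2 A9 A2.
Offset 4: leading byte 0xF0 = 11110000 → 4-byte char #2 = F0 AA 97 AD.
Offset 8: leading byte 0xD6 = 11010110 → 2-byte char #3 = D6 8B.
Leading byte 0xD6 = 11010110 matches 110xxxxx → 2-byte sequence.
Byte 1: 0xD6 = 11010110, payload 10110 (5 bits).
Byte 2: 0x8B = 10001011 (10xxxxxx ✓), payload 001011.
Concatenate: 10110001011 = 0x58B (11 bits → U+058B).

U+058B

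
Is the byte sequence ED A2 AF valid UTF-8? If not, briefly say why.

invalid (encodes a surrogate (U+D800–U+DFFF))

Structurally a 3-byte sequence; payload = 0xD8AF.
But 0xD8AF is in U+D800–U+DFFF, the surrogate range. Surrogates are not Unicode scalar values and are forbidden in UTF-8.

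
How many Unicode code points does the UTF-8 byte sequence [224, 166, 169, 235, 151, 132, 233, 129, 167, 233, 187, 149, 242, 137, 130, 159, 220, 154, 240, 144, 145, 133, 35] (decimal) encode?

8

Byte at offset 0: 0xE0 = 11100000 → 3-byte char (#1). Advance 3.
Byte at offset 3: 0xEB = 11101011 → 3-byte char (#2). Advance 3.
Byte at offset 6: 0xE9 = 11101001 → 3-byte char (#3). Advance 3.
Byte at offset 9: 0xE9 = 11101001 → 3-byte char (#4). Advance 3.
Byte at offset 12: 0xF2 = 11110010 → 4-byte char (#5). Advance 4.
Byte at offset 16: 0xDC = 11011100 → 2-byte char (#6). Advance 2.
Byte at offset 18: 0xF0 = 11110000 → 4-byte char (#7). Advance 4.
Byte at offset 22: 0x23 = 00100011 → 1-byte char (#8). Advance 1.
Reached end at offset 23 after 8 code points.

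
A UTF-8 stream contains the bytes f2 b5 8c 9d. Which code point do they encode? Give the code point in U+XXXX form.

U+B531D

Leading byte 0xF2 = 11110010 matches 11110xxx → 4-byte sequence.
Byte 1: 0xF2 = 11110010, payload 010 (3 bits).
Byte 2: 0xB5 = 10110101 (10xxxxxx ✓), payload 110101.
Byte 3: 0x8C = 10001100 (10xxxxxx ✓), payload 001100.
Byte 4: 0x9D = 10011101 (10xxxxxx ✓), payload 011101.
Concatenate: 010110101001100011101 = 0xB531D (21 bits → U+B531D).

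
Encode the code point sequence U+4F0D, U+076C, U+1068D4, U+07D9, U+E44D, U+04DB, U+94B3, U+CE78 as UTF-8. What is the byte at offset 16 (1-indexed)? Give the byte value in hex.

1-indexed offset 16 is 0-indexed offset 15.
U+4F0D → 3-byte form E4 BC 8D at offsets 0–2.
U+076C → 2-byte form DD AC at offsets 3–4.
U+1068D4 → 4-byte form F4 86 A3 94 at offsets 5–8.
U+07D9 → 2-byte form DF 99 at offsets 9–10.
U+E44D → 3-byte form EE 91 8D at offsets 11–13.
U+04DB → 2-byte form D3 9B at offsets 14–15.
Offset 15 falls in char 6's range; it's byte 2 of D3 9B = 0x9B.

0x9B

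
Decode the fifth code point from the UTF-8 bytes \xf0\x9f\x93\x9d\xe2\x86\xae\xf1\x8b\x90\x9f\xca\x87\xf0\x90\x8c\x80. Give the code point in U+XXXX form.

Offset 0: leading byte 0xF0 = 11110000 → 4-byte char #1 = F0 9F 93 9D.
Offset 4: leading byte 0xE2 = 11100010 → 3-byte char #2 = E2 86 AE.
Offset 7: leading byte 0xF1 = 11110001 → 4-byte char #3 = F1 8B 90 9F.
Offset 11: leading byte 0xCA = 11001010 → 2-byte char #4 = CA 87.
Offset 13: leading byte 0xF0 = 11110000 → 4-byte char #5 = F0 90 8C 80.
Leading byte 0xF0 = 11110000 matches 11110xxx → 4-byte sequence.
Byte 1: 0xF0 = 11110000, payload 000 (3 bits).
Byte 2: 0x90 = 10010000 (10xxxxxx ✓), payload 010000.
Byte 3: 0x8C = 10001100 (10xxxxxx ✓), payload 001100.
Byte 4: 0x80 = 10000000 (10xxxxxx ✓), payload 000000.
Concatenate: 000010000001100000000 = 0x10300 (21 bits → U+10300).

U+10300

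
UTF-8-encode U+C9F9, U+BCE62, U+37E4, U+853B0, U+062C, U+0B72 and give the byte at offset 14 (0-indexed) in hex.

U+C9F9 → 3-byte form EC A7 B9 at offsets 0–2.
U+BCE62 → 4-byte form F2 BC B9 A2 at offsets 3–6.
U+37E4 → 3-byte form E3 9F A4 at offsets 7–9.
U+853B0 → 4-byte form F2 85 8E B0 at offsets 10–13.
U+062C → 2-byte form D8 AC at offsets 14–15.
Offset 14 falls in char 5's range; it's byte 1 of D8 AC = 0xD8.

0xD8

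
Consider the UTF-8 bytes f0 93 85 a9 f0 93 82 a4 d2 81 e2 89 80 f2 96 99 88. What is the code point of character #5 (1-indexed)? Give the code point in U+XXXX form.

Offset 0: leading byte 0xF0 = 11110000 → 4-byte char #1 = F0 93 85 A9.
Offset 4: leading byte 0xF0 = 11110000 → 4-byte char #2 = F0 93 82 A4.
Offset 8: leading byte 0xD2 = 11010010 → 2-byte char #3 = D2 81.
Offset 10: leading byte 0xE2 = 11100010 → 3-byte char #4 = E2 89 80.
Offset 13: leading byte 0xF2 = 11110010 → 4-byte char #5 = F2 96 99 88.
Leading byte 0xF2 = 11110010 matches 11110xxx → 4-byte sequence.
Byte 1: 0xF2 = 11110010, payload 010 (3 bits).
Byte 2: 0x96 = 10010110 (10xxxxxx ✓), payload 010110.
Byte 3: 0x99 = 10011001 (10xxxxxx ✓), payload 011001.
Byte 4: 0x88 = 10001000 (10xxxxxx ✓), payload 001000.
Concatenate: 010010110011001001000 = 0x96648 (21 bits → U+96648).

U+96648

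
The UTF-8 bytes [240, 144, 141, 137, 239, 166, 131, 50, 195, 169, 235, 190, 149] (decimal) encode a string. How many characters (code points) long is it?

5

Byte at offset 0: 0xF0 = 11110000 → 4-byte char (#1). Advance 4.
Byte at offset 4: 0xEF = 11101111 → 3-byte char (#2). Advance 3.
Byte at offset 7: 0x32 = 00110010 → 1-byte char (#3). Advance 1.
Byte at offset 8: 0xC3 = 11000011 → 2-byte char (#4). Advance 2.
Byte at offset 10: 0xEB = 11101011 → 3-byte char (#5). Advance 3.
Reached end at offset 13 after 5 code points.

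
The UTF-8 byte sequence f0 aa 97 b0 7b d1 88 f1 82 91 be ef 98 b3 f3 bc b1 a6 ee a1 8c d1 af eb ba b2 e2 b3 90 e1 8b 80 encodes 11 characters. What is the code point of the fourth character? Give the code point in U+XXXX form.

Offset 0: leading byte 0xF0 = 11110000 → 4-byte char #1 = F0 AA 97 B0.
Offset 4: leading byte 0x7B = 01111011 → 1-byte char #2 = 7B.
Offset 5: leading byte 0xD1 = 11010001 → 2-byte char #3 = D1 88.
Offset 7: leading byte 0xF1 = 11110001 → 4-byte char #4 = F1 82 91 BE.
Leading byte 0xF1 = 11110001 matches 11110xxx → 4-byte sequence.
Byte 1: 0xF1 = 11110001, payload 001 (3 bits).
Byte 2: 0x82 = 10000010 (10xxxxxx ✓), payload 000010.
Byte 3: 0x91 = 10010001 (10xxxxxx ✓), payload 010001.
Byte 4: 0xBE = 10111110 (10xxxxxx ✓), payload 111110.
Concatenate: 001000010010001111110 = 0x4247E (21 bits → U+4247E).

U+4247E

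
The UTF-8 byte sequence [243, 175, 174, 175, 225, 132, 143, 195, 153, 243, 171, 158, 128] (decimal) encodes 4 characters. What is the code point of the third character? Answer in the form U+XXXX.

U+00D9

Offset 0: leading byte 0xF3 = 11110011 → 4-byte char #1 = F3 AF AE AF.
Offset 4: leading byte 0xE1 = 11100001 → 3-byte char #2 = E1 84 8F.
Offset 7: leading byte 0xC3 = 11000011 → 2-byte char #3 = C3 99.
Leading byte 0xC3 = 11000011 matches 110xxxxx → 2-byte sequence.
Byte 1: 0xC3 = 11000011, payload 00011 (5 bits).
Byte 2: 0x99 = 10011001 (10xxxxxx ✓), payload 011001.
Concatenate: 00011011001 = 0xD9 (11 bits → U+00D9).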